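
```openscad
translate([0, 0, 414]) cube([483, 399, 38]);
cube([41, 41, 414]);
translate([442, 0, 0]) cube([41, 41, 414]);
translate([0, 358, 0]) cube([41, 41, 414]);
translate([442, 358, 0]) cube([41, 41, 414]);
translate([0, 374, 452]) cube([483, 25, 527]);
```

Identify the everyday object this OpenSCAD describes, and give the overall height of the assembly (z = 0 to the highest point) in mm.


A chair. The overall height is 979 mm.

A slab on four corner posts with a tall panel at the back — a chair. The seat slab sits at z = 414 with thickness 38, and the 527 mm backrest starts at the seat top, so the overall height is 414 + 38 + 527 = 979 mm.


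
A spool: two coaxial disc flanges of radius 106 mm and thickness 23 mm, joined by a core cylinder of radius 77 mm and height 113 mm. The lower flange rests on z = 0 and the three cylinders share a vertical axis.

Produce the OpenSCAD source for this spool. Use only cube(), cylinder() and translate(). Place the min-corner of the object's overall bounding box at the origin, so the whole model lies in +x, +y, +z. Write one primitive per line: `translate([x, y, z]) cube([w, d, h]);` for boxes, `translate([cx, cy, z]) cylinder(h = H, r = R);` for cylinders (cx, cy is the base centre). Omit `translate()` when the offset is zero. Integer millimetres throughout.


translate([106, 106, 0]) cylinder(h = 23, r = 106);
translate([106, 106, 23]) cylinder(h = 113, r = 77);
translate([106, 106, 136]) cylinder(h = 23, r = 106);


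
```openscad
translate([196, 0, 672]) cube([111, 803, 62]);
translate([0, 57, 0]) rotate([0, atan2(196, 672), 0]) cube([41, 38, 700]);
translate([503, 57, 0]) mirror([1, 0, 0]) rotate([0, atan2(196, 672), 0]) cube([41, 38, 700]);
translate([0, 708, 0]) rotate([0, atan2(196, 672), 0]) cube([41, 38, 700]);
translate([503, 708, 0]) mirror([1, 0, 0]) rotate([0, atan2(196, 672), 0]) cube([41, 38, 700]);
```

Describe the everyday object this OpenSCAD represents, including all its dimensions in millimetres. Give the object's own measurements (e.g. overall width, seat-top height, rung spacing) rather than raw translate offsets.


A sawhorse. A 111×803×62 mm beam (x, y, z) sits on two A-frame leg pairs. Each pair is two raked legs of 41×38 mm section (38 mm along y) splaying symmetrically in x. Each leg rises 672 mm vertically over 196 mm of horizontal reach and is 700 mm long along its own axis. Every leg's outer bottom edge rests on the floor and its outer top edge meets a bottom edge of the beam — the left legs (tilting toward +x) meet the beam's −x bottom edge, the right legs (their mirror images, tilting toward −x) meet its +x bottom edge — so the leg tops tuck under the beam, the beam's underside is 672 mm above the floor, and the feet are 503 mm apart outside-to-outside with the beam centred between them. The two leg pairs are set in 57 mm from either end of the beam.


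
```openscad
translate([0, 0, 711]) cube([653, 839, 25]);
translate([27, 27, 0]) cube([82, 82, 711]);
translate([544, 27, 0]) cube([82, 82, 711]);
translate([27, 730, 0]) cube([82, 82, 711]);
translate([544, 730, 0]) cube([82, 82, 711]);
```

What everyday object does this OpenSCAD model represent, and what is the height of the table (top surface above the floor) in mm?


A table. The table height is 736 mm.

A 653×839×25 slab sits at z = 711 on four 82 mm square posts — a table. The top surface is at 711 + 25 = 736 mm.


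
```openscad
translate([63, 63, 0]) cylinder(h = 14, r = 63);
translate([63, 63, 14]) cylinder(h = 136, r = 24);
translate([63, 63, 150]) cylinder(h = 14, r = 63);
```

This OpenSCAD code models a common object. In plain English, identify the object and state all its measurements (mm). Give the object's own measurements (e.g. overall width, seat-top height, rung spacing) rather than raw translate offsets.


A spool: two coaxial disc flanges of radius 63 mm and thickness 14 mm, joined by a core cylinder of radius 24 mm and height 136 mm. The lower flange rests on z = 0 and the three cylinders share a vertical axis.


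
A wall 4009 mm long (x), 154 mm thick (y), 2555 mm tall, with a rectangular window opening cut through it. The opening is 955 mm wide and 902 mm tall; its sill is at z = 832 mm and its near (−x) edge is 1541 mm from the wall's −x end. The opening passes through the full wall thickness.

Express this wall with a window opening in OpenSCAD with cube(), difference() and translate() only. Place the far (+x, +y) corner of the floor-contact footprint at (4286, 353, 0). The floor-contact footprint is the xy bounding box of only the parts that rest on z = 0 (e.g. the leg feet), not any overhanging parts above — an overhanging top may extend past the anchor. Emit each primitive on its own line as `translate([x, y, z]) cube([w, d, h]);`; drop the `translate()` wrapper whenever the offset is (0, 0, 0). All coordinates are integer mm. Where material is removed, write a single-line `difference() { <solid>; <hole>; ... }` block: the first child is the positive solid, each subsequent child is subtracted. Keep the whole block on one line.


difference() { translate([277, 199, 0]) cube([4009, 154, 2555]); translate([1818, 199, 832]) cube([955, 154, 902]); }


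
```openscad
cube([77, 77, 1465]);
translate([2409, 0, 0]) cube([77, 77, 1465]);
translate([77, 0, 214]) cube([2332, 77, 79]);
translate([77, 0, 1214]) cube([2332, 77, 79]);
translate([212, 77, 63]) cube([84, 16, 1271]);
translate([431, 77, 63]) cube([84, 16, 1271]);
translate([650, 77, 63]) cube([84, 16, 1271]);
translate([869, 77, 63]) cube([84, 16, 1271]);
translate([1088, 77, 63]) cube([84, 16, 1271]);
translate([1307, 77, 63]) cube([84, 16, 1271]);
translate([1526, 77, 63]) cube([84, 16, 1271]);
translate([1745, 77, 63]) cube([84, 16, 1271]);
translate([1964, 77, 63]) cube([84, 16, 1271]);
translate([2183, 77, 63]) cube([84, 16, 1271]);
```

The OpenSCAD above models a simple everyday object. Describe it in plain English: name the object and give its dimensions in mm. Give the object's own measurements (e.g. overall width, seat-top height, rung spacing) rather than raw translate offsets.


A fence section. Two 77×77 mm posts, 1465 mm tall, stand on the floor with a clear span of 2332 mm between their inner faces. Two horizontal rails of 77×79 mm section span the gap between the posts with their undersides at z = 214 mm and z = 1214 mm, flush with the posts' −y face. 10 pickets, each 84 mm wide, 16 mm thick and 1271 mm tall, are fixed to the +y face of the rails with their bottoms at z = 63 mm, spaced across the span with a 135 mm gap after the −x post and between neighbouring pickets, with 142 mm left before the +x post.


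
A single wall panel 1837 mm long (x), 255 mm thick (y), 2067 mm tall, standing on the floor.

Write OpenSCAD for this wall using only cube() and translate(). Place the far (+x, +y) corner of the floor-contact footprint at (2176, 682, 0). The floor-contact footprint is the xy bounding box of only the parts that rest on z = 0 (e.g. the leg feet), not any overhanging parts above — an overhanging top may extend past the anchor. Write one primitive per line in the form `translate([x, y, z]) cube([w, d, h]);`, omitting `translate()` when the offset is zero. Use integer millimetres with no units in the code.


translate([339, 427, 0]) cube([1837, 255, 2067]);


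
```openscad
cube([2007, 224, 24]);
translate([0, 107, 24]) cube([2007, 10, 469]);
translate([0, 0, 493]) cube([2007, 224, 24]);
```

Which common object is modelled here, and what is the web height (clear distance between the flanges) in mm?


An I-beam. The web height is 469 mm.

Two wide flanges with a thin centred web — an I-beam. Overall 517 mm minus two 24 mm flanges gives a web of 517 − 2·24 = 469 mm.


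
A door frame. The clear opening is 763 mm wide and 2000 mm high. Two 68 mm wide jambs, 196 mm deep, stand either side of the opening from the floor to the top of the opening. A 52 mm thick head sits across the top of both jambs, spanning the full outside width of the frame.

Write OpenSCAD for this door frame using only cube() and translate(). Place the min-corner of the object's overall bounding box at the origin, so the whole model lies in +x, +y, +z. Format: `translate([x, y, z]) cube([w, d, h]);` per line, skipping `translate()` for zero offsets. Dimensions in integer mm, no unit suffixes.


cube([68, 196, 2000]);
translate([831, 0, 0]) cube([68, 196, 2000]);
translate([0, 0, 2000]) cube([899, 196, 52]);


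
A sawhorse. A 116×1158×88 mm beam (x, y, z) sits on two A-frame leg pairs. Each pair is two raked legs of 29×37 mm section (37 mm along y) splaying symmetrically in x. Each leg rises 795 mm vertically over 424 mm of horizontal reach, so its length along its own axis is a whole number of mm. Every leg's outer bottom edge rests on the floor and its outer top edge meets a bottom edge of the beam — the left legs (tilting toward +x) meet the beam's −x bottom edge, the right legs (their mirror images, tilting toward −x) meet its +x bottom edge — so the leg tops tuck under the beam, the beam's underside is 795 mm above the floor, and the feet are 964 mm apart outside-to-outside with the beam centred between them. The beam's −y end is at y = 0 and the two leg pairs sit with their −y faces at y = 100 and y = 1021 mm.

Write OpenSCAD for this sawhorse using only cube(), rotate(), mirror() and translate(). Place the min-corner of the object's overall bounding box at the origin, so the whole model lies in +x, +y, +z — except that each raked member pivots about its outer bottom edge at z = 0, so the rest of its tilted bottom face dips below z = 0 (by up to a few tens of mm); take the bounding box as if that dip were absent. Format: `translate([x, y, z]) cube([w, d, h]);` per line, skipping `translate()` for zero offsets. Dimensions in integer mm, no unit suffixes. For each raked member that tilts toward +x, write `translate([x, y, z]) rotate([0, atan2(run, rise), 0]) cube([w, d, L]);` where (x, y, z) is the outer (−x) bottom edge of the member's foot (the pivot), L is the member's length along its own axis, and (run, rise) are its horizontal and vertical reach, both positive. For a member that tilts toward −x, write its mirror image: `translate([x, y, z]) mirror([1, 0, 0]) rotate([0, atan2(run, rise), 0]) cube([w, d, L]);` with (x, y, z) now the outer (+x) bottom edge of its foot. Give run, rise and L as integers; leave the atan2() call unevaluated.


translate([424, 0, 795]) cube([116, 1158, 88]);
translate([0, 100, 0]) rotate([0, atan2(424, 795), 0]) cube([29, 37, 901]);
translate([964, 100, 0]) mirror([1, 0, 0]) rotate([0, atan2(424, 795), 0]) cube([29, 37, 901]);
translate([0, 1021, 0]) rotate([0, atan2(424, 795), 0]) cube([29, 37, 901]);
translate([964, 1021, 0]) mirror([1, 0, 0]) rotate([0, atan2(424, 795), 0]) cube([29, 37, 901]);


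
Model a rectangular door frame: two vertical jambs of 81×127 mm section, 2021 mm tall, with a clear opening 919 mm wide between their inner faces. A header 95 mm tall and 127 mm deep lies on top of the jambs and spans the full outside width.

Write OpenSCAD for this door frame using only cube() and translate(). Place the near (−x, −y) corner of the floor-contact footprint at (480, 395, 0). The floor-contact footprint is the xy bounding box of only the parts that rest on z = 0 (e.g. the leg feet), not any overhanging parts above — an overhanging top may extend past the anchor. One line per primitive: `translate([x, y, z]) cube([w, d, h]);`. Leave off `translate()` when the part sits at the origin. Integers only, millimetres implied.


translate([480, 395, 0]) cube([81, 127, 2021]);
translate([1480, 395, 0]) cube([81, 127, 2021]);
translate([480, 395, 2021]) cube([1081, 127, 95]);


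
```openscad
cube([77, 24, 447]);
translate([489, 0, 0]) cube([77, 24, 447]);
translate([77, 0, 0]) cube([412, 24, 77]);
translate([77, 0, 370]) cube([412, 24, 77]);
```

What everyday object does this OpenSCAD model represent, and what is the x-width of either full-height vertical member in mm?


A picture frame. The border width is 77 mm.

Four thin pieces enclosing a rectangular opening — a picture frame. The two full-height stiles are 447 mm tall; the top rail sits at z = 370 and is 77 mm tall, so the border above the opening is 447 − 370 = 77 mm, matching the stile x-width.


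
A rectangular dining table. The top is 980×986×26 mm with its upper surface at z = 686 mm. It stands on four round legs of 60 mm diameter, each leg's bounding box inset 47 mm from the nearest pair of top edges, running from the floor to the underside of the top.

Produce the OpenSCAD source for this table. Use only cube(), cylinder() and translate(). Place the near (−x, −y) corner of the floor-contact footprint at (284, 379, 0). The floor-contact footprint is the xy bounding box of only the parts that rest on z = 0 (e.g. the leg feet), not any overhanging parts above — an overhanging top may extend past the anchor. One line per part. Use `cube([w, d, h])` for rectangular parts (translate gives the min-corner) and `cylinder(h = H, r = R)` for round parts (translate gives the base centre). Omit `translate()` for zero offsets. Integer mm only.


// leg_h = 686 - 26 = 660
translate([237, 332, 660]) cube([980, 986, 26]);
translate([314, 409, 0]) cylinder(h = 660, r = 30);
translate([1140, 409, 0]) cylinder(h = 660, r = 30);
translate([314, 1241, 0]) cylinder(h = 660, r = 30);
translate([1140, 1241, 0]) cylinder(h = 660, r = 30);


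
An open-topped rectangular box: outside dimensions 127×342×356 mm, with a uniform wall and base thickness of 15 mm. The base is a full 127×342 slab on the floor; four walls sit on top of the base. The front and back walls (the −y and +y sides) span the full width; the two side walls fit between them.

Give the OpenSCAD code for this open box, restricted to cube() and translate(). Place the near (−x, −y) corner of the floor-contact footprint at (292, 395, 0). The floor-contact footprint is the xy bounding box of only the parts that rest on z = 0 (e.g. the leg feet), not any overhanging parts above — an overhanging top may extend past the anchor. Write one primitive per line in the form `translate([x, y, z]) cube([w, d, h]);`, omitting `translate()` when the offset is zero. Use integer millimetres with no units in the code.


translate([292, 395, 0]) cube([127, 342, 15]);
translate([292, 395, 15]) cube([127, 15, 341]);
translate([292, 722, 15]) cube([127, 15, 341]);
translate([292, 410, 15]) cube([15, 312, 341]);
translate([404, 410, 15]) cube([15, 312, 341]);


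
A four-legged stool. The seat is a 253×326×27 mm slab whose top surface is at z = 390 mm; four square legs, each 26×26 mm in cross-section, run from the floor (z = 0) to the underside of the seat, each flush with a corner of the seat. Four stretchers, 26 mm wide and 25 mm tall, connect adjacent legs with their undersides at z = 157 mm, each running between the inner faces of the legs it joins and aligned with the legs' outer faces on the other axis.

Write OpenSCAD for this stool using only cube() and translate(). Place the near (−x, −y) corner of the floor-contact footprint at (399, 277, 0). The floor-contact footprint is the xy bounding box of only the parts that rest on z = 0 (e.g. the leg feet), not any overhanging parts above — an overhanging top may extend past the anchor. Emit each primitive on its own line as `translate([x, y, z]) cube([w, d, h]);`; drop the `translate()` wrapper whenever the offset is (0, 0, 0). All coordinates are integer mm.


translate([399, 277, 363]) cube([253, 326, 27]);
translate([399, 277, 0]) cube([26, 26, 363]);
translate([626, 277, 0]) cube([26, 26, 363]);
translate([399, 577, 0]) cube([26, 26, 363]);
translate([626, 577, 0]) cube([26, 26, 363]);
translate([425, 277, 157]) cube([201, 26, 25]);
translate([425, 577, 157]) cube([201, 26, 25]);
translate([399, 303, 157]) cube([26, 274, 25]);
translate([626, 303, 157]) cube([26, 274, 25]);


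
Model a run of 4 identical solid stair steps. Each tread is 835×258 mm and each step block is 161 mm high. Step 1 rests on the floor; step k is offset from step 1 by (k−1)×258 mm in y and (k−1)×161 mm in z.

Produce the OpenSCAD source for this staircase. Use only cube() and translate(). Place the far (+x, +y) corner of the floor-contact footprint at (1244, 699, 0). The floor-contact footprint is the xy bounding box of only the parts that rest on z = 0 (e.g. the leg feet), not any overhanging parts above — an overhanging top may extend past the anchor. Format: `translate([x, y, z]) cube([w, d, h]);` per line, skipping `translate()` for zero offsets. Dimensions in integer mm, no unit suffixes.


translate([409, 441, 0]) cube([835, 258, 161]);
translate([409, 699, 161]) cube([835, 258, 161]);
translate([409, 957, 322]) cube([835, 258, 161]);
translate([409, 1215, 483]) cube([835, 258, 161]);


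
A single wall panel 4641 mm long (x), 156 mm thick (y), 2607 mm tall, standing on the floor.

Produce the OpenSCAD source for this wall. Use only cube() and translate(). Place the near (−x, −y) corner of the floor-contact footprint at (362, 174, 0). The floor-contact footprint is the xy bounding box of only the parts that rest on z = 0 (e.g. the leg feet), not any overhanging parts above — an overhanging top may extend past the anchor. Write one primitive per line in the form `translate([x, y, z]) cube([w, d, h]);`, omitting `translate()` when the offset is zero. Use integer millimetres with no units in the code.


translate([362, 174, 0]) cube([4641, 156, 2607]);


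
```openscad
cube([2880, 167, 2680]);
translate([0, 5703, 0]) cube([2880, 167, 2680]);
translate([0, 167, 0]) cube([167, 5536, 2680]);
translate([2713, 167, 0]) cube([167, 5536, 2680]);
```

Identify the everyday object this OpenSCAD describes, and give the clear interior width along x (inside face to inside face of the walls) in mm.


A house (or room) frame. The interior width is 2546 mm.

Four 2680 mm walls enclosing a rectangle with no floor or roof — a room or house frame. Outside width is 2880 mm and wall thickness is 167 mm, so the interior width is 2880 − 2 × 167 = 2546 mm.


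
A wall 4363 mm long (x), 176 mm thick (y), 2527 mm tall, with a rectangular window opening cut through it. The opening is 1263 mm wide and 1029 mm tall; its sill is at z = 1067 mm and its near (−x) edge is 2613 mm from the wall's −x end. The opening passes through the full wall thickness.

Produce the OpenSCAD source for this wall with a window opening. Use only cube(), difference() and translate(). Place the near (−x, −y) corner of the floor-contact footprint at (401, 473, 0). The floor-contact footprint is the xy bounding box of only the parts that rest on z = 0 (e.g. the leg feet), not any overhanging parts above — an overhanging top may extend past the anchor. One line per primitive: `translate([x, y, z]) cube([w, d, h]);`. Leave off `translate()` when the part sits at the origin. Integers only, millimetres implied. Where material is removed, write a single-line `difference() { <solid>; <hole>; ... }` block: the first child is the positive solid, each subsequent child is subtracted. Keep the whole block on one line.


difference() { translate([401, 473, 0]) cube([4363, 176, 2527]); translate([3014, 473, 1067]) cube([1263, 176, 1029]); }


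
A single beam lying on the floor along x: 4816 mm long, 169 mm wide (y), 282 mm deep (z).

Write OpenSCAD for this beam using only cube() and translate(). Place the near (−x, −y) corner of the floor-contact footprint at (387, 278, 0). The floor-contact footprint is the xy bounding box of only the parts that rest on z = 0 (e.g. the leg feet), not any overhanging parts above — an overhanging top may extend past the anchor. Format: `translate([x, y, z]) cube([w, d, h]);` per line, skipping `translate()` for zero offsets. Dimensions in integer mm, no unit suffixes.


translate([387, 278, 0]) cube([4816, 169, 282]);


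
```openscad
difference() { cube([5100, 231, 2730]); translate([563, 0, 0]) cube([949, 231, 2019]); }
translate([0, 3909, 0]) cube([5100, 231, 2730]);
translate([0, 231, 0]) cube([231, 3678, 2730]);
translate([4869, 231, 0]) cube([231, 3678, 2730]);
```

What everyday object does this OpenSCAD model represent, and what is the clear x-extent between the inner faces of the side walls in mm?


A single room. The interior width is 4638 mm.

Four walls enclosing a rectangle with a door in the front wall — a room. Outside width 5100 minus two 231 mm walls gives 4638 mm.


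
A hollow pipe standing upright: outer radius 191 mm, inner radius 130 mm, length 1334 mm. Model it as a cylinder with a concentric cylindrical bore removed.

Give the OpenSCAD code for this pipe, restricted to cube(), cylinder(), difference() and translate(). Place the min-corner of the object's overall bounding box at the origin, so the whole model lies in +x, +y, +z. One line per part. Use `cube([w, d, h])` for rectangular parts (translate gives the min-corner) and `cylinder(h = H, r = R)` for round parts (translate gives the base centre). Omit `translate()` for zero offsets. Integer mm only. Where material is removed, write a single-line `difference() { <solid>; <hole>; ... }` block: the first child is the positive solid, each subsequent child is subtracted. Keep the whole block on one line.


difference() { translate([191, 191, 0]) cylinder(h = 1334, r = 191); translate([191, 191, 0]) cylinder(h = 1334, r = 130); }


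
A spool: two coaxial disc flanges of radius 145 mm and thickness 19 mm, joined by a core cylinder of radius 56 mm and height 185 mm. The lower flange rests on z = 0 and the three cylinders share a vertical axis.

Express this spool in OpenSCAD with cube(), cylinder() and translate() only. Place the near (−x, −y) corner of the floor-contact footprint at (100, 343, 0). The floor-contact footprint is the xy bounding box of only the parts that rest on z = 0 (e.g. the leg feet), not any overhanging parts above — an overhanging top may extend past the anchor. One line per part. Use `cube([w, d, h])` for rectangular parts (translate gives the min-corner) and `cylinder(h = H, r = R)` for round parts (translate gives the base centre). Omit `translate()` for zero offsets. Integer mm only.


translate([245, 488, 0]) cylinder(h = 19, r = 145);
translate([245, 488, 19]) cylinder(h = 185, r = 56);
translate([245, 488, 204]) cylinder(h = 19, r = 145);


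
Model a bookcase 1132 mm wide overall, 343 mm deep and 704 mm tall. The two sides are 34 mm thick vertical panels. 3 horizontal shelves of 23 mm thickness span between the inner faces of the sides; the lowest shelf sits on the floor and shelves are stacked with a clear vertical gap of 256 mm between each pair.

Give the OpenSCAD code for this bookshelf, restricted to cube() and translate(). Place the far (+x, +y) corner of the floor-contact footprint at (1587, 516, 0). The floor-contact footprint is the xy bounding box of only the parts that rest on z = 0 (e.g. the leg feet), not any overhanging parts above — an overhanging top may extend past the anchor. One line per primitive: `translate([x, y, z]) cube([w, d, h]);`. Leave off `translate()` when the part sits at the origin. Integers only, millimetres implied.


translate([455, 173, 0]) cube([34, 343, 704]);
translate([1553, 173, 0]) cube([34, 343, 704]);
translate([489, 173, 0]) cube([1064, 343, 23]);
translate([489, 173, 279]) cube([1064, 343, 23]);
translate([489, 173, 558]) cube([1064, 343, 23]);


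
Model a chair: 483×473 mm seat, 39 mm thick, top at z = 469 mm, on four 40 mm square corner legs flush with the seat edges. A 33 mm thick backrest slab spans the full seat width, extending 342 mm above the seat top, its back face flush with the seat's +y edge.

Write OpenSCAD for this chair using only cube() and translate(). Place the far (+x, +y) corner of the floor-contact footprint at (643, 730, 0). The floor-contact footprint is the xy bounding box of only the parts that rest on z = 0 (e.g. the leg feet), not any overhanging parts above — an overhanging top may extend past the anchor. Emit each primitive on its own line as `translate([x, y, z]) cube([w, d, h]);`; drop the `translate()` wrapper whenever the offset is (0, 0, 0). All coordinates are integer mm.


translate([160, 257, 430]) cube([483, 473, 39]);
translate([160, 257, 0]) cube([40, 40, 430]);
translate([603, 257, 0]) cube([40, 40, 430]);
translate([160, 690, 0]) cube([40, 40, 430]);
translate([603, 690, 0]) cube([40, 40, 430]);
translate([160, 697, 469]) cube([483, 33, 342]);


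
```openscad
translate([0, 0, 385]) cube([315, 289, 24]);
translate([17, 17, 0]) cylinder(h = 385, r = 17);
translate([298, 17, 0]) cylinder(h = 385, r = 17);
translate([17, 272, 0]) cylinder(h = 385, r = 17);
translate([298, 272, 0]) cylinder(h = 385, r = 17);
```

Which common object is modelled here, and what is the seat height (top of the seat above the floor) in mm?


A stool. The seat height is 409 mm.

A 315×289×24 slab at z = 385 on four corner cylinders — a stool. The seat top is 385 + 24 = 409 mm.


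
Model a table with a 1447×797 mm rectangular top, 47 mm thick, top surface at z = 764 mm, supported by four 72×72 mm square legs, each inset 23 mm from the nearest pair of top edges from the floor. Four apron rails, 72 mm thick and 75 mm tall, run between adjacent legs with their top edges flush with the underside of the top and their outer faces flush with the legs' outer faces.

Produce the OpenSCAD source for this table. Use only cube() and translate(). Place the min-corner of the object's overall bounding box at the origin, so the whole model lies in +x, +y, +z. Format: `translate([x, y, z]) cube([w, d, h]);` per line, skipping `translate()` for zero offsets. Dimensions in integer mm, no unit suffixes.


translate([0, 0, 717]) cube([1447, 797, 47]);
translate([23, 23, 0]) cube([72, 72, 717]);
translate([1352, 23, 0]) cube([72, 72, 717]);
translate([23, 702, 0]) cube([72, 72, 717]);
translate([1352, 702, 0]) cube([72, 72, 717]);
translate([95, 23, 642]) cube([1257, 72, 75]);
translate([95, 702, 642]) cube([1257, 72, 75]);
translate([23, 95, 642]) cube([72, 607, 75]);
translate([1352, 95, 642]) cube([72, 607, 75]);


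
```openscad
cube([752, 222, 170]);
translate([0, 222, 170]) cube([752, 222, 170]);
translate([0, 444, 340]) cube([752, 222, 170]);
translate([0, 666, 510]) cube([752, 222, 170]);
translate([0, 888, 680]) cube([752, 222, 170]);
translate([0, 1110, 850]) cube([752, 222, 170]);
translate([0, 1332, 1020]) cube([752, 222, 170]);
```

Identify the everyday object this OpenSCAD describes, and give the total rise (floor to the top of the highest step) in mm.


A staircase. The total rise is 1190 mm.

7 identical blocks, each offset up and back from the previous — a staircase. Each step is 170 mm tall and there are 7 of them, so the total rise is 7 × 170 = 1190 mm.


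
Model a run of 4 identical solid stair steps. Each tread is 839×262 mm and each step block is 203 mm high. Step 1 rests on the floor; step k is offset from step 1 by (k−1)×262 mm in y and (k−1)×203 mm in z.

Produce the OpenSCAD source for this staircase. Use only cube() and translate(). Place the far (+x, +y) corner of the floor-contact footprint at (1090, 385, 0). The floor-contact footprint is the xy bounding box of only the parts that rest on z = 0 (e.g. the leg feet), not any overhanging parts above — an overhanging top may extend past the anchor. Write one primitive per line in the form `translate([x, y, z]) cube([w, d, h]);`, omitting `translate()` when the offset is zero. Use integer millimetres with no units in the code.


translate([251, 123, 0]) cube([839, 262, 203]);
translate([251, 385, 203]) cube([839, 262, 203]);
translate([251, 647, 406]) cube([839, 262, 203]);
translate([251, 909, 609]) cube([839, 262, 203]);


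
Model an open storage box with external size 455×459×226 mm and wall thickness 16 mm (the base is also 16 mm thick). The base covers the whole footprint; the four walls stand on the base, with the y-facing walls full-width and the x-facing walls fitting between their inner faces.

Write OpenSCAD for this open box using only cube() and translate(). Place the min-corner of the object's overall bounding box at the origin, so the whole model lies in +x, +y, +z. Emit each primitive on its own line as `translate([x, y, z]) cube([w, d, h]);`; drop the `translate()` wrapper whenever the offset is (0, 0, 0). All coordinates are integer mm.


cube([455, 459, 16]);
translate([0, 0, 16]) cube([455, 16, 210]);
translate([0, 443, 16]) cube([455, 16, 210]);
translate([0, 16, 16]) cube([16, 427, 210]);
translate([439, 16, 16]) cube([16, 427, 210]);


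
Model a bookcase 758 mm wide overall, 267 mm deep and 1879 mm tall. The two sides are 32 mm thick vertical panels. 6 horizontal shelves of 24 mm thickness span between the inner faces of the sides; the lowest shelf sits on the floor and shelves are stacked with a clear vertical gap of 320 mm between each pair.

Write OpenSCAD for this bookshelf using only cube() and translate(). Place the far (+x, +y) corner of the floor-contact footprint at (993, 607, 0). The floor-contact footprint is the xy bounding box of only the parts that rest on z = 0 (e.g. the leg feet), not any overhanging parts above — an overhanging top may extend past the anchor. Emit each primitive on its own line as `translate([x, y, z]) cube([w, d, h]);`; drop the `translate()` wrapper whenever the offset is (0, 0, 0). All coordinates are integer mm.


translate([235, 340, 0]) cube([32, 267, 1879]);
translate([961, 340, 0]) cube([32, 267, 1879]);
translate([267, 340, 0]) cube([694, 267, 24]);
translate([267, 340, 344]) cube([694, 267, 24]);
translate([267, 340, 688]) cube([694, 267, 24]);
translate([267, 340, 1032]) cube([694, 267, 24]);
translate([267, 340, 1376]) cube([694, 267, 24]);
translate([267, 340, 1720]) cube([694, 267, 24]);


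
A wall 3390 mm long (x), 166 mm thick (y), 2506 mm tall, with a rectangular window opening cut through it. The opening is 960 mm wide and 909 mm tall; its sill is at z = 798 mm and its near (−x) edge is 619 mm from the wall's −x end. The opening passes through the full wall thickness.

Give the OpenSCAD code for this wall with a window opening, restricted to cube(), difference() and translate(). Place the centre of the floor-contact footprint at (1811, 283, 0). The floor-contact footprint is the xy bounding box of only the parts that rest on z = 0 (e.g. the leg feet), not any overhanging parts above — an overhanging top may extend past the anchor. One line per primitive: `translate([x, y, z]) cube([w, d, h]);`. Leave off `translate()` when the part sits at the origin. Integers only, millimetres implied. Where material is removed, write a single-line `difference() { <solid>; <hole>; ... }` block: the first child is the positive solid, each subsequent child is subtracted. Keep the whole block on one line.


difference() { translate([116, 200, 0]) cube([3390, 166, 2506]); translate([735, 200, 798]) cube([960, 166, 909]); }


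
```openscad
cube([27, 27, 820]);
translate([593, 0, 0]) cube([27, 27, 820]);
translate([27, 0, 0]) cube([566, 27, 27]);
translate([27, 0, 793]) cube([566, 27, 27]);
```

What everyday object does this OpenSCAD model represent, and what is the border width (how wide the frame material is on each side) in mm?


A picture frame. The border width is 27 mm.

Four thin pieces enclosing a rectangular opening — a picture frame. The two full-height stiles are 820 mm tall; the top rail sits at z = 793 and is 27 mm tall, so the border above the opening is 820 − 793 = 27 mm, matching the stile x-width.


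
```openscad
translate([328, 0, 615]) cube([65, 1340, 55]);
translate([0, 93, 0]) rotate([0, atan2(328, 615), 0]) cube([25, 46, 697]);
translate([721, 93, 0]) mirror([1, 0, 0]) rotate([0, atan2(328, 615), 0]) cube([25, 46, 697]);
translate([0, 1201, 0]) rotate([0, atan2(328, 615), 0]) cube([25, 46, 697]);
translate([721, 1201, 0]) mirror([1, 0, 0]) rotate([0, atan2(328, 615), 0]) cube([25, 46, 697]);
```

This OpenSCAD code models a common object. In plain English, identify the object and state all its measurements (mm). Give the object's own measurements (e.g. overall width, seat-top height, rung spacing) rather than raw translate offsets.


A sawhorse. A 65×1340×55 mm beam (x, y, z) sits on two A-frame leg pairs. Each pair is two raked legs of 25×46 mm section (46 mm along y) splaying symmetrically in x. Each leg rises 615 mm vertically over 328 mm of horizontal reach and is 697 mm long along its own axis. Every leg's outer bottom edge rests on the floor and its outer top edge meets a bottom edge of the beam — the left legs (tilting toward +x) meet the beam's −x bottom edge, the right legs (their mirror images, tilting toward −x) meet its +x bottom edge — so the leg tops tuck under the beam, the beam's underside is 615 mm above the floor, and the feet are 721 mm apart outside-to-outside with the beam centred between them. The two leg pairs are set in 93 mm from either end of the beam.


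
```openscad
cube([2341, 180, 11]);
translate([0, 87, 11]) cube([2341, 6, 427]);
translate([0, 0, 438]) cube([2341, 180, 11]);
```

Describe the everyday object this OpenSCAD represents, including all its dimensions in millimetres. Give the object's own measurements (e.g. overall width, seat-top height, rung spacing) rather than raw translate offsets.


An I-beam lying along x, 2341 mm long. Overall section height 449 mm. Two flanges 180 mm wide (y) and 11 mm thick, one on the floor and one at the top; a web 6 mm thick runs between them, centred on the flange width.


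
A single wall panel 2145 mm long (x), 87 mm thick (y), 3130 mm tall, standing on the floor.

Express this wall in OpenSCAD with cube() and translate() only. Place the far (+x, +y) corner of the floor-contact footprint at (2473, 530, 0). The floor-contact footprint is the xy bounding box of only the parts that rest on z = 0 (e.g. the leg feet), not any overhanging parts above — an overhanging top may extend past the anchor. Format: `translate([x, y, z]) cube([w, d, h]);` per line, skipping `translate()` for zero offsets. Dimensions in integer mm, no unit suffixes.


translate([328, 443, 0]) cube([2145, 87, 3130]);


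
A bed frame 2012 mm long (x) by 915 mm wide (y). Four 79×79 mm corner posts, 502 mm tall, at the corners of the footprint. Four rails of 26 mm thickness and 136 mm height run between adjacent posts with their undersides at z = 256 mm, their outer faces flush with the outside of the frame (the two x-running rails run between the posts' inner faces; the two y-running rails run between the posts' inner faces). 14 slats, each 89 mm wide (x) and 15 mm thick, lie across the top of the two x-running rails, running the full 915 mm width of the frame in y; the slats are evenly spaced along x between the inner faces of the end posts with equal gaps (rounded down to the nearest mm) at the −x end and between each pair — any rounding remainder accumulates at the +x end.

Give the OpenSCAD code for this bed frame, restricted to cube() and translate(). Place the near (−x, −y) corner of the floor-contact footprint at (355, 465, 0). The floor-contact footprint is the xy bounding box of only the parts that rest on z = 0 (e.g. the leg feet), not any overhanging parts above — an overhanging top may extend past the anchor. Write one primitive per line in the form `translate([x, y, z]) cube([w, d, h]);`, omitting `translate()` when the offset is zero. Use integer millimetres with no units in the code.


// slat z = rail_z + rail_h = 256 + 136 = 392
// slat gap = ⌊(1854 − 14·89) / 15⌋ = 40
translate([355, 465, 0]) cube([79, 79, 502]);
translate([355, 1301, 0]) cube([79, 79, 502]);
translate([2288, 465, 0]) cube([79, 79, 502]);
translate([2288, 1301, 0]) cube([79, 79, 502]);
translate([434, 465, 256]) cube([1854, 26, 136]);
translate([434, 1354, 256]) cube([1854, 26, 136]);
translate([355, 544, 256]) cube([26, 757, 136]);
translate([2341, 544, 256]) cube([26, 757, 136]);
translate([474, 465, 392]) cube([89, 915, 15]);
translate([603, 465, 392]) cube([89, 915, 15]);
translate([732, 465, 392]) cube([89, 915, 15]);
translate([861, 465, 392]) cube([89, 915, 15]);
translate([990, 465, 392]) cube([89, 915, 15]);
translate([1119, 465, 392]) cube([89, 915, 15]);
translate([1248, 465, 392]) cube([89, 915, 15]);
translate([1377, 465, 392]) cube([89, 915, 15]);
translate([1506, 465, 392]) cube([89, 915, 15]);
translate([1635, 465, 392]) cube([89, 915, 15]);
translate([1764, 465, 392]) cube([89, 915, 15]);
translate([1893, 465, 392]) cube([89, 915, 15]);
translate([2022, 465, 392]) cube([89, 915, 15]);
translate([2151, 465, 392]) cube([89, 915, 15]);


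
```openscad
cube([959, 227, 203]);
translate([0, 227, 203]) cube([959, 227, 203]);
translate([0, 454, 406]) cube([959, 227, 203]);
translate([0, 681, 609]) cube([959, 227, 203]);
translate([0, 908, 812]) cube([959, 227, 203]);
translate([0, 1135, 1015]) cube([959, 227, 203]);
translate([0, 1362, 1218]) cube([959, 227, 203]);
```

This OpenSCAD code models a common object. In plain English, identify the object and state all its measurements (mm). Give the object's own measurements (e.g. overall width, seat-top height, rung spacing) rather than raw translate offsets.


A straight staircase of 7 solid steps. Each step is 959 mm wide (x), 227 mm deep (y, the going) and 203 mm tall (the rise). The first step rests on the floor; each subsequent step sits one going further in +y and one rise higher in +z, directly behind and above the previous step with no overlap.


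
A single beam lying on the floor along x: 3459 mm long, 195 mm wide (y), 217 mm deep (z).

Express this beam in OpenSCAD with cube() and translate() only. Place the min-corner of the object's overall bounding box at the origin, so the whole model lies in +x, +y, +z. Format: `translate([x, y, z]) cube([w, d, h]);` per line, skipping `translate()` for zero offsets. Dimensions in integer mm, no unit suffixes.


cube([3459, 195, 217]);


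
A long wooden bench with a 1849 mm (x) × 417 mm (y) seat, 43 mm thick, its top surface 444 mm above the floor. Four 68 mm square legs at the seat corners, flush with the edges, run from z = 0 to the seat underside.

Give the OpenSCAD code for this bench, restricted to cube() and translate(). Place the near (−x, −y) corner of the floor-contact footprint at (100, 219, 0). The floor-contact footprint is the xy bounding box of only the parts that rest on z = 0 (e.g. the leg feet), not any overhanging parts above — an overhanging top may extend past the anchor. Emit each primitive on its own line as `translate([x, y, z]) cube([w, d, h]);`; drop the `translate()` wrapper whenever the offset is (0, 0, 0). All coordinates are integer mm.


// leg_h = 444 − 43 = 401
translate([100, 219, 401]) cube([1849, 417, 43]);
translate([100, 219, 0]) cube([68, 68, 401]);
translate([100, 568, 0]) cube([68, 68, 401]);
translate([1881, 219, 0]) cube([68, 68, 401]);
translate([1881, 568, 0]) cube([68, 68, 401]);


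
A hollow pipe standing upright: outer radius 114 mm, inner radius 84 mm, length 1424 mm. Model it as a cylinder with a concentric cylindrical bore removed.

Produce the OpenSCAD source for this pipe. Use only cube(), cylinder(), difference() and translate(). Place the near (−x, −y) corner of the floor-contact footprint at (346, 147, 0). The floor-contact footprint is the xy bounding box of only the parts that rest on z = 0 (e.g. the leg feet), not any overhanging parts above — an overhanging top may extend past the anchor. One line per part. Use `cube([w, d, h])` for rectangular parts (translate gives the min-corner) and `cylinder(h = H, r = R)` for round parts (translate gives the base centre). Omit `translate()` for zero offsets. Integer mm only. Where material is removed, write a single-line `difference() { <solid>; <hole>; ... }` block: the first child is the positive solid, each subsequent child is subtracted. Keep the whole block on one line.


difference() { translate([460, 261, 0]) cylinder(h = 1424, r = 114); translate([460, 261, 0]) cylinder(h = 1424, r = 84); }


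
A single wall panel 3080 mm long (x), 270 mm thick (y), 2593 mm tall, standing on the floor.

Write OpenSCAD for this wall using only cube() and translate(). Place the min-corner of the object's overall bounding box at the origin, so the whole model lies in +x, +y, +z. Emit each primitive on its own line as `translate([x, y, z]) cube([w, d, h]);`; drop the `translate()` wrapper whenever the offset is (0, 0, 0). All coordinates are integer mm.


cube([3080, 270, 2593]);
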